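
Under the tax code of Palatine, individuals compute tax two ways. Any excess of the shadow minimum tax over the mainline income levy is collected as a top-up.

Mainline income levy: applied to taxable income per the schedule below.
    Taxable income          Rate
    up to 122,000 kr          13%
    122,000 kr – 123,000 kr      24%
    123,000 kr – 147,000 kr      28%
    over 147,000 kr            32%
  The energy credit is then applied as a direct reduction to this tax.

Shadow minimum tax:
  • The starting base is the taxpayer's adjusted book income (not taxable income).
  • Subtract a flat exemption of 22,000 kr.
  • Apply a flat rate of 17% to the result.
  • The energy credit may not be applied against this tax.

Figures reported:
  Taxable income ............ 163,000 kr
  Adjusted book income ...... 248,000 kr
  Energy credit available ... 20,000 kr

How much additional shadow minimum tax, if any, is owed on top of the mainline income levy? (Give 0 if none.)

30,480 kr

Mainline income levy:
  122,000 kr × 13% = 15,860 kr
  1,000 kr × 24% = 240 kr
  24,000 kr × 28% = 6,720 kr
  16,000 kr × 32% = 5,120 kr
  → 27,940 kr
  Less energy credit 20,000 kr → 7,940 kr

Shadow minimum tax:
  Base (adjusted book income): 248,000 kr
  Less exemption 22,000 kr → base 226,000 kr
  226,000 kr × 17% = 38,420 kr

Excess of shadow minimum tax over mainline income levy: 38,420 kr − 7,940 kr = 30,480 kr.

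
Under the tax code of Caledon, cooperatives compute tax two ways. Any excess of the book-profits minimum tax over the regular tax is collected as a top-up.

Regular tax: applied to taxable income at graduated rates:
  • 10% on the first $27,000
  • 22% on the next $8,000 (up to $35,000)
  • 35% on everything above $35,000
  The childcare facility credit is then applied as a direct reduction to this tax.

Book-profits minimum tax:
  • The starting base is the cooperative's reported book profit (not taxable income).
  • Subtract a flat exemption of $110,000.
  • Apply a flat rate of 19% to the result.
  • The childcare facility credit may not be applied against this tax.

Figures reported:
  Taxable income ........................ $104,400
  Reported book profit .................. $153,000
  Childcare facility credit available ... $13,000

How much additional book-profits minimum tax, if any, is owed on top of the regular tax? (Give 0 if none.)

$0

Book-profits minimum tax:
  Base (reported book profit): $153,000
  Less exemption $110,000 → base $43,000
  $43,000 × 19% = $8,170

Regular tax:
  $27,000 × 10% = $2,700
  $8,000 × 22% = $1,760
  $69,400 × 35% = $24,290
  → $28,750
  Less childcare facility credit $13,000 → $15,750

$8,170 ≤ $15,750, so no add-on is due.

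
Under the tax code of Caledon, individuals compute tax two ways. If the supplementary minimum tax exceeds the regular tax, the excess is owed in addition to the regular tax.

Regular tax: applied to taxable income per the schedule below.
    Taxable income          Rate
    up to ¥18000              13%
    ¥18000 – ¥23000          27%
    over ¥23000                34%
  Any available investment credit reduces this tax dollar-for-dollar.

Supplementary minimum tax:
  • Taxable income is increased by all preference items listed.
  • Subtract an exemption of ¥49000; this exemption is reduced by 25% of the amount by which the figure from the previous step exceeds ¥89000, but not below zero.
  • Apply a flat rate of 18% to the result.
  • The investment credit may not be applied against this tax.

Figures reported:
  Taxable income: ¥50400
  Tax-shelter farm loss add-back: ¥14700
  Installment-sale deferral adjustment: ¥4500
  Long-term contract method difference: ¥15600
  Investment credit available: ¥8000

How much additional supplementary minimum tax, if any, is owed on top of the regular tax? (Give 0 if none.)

¥1510

Supplementary minimum tax:
  Adjusted income: ¥50400 + ¥14700 + ¥4500 + ¥15600 = ¥85200
  Exemption: ¥85200 ≤ ¥89000, so full ¥49000 applies
  Base: ¥85200 − ¥49000 = ¥36200
  ¥36200 × 18% = ¥6516

Regular tax:
  ¥18000 × 13% = ¥2340
  ¥5000 × 27% = ¥1350
  ¥27400 × 34% = ¥9316
  → ¥13006
  Less investment credit ¥8000 → ¥5006

Excess of supplementary minimum tax over regular tax: ¥6516 − ¥5006 = ¥1510.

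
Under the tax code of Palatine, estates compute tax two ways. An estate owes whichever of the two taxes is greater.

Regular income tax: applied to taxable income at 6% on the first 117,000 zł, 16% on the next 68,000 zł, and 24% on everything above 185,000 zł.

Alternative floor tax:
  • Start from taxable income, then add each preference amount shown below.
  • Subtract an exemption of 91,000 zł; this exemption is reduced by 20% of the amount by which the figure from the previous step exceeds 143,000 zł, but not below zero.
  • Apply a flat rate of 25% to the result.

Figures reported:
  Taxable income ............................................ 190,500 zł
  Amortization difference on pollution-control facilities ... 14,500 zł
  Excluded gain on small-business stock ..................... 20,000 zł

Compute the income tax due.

37,600 zł

Alternative floor tax:
  Adjusted income: 190,500 zł + 14,500 zł + 20,000 zł = 225,000 zł
  Exemption: 91,000 zł − 20% × (225,000 zł − 143,000 zł) = 91,000 zł − 16,400 zł = 74,600 zł
  Base: 225,000 zł − 74,600 zł = 150,400 zł
  150,400 zł × 25% = 37,600 zł

Regular income tax:
  117,000 zł × 6% = 7,020 zł
  68,000 zł × 16% = 10,880 zł
  5,500 zł × 24% = 1,320 zł
  → 19,220 zł

37,600 zł > 19,220 zł, so the alternative floor tax is the binding amount.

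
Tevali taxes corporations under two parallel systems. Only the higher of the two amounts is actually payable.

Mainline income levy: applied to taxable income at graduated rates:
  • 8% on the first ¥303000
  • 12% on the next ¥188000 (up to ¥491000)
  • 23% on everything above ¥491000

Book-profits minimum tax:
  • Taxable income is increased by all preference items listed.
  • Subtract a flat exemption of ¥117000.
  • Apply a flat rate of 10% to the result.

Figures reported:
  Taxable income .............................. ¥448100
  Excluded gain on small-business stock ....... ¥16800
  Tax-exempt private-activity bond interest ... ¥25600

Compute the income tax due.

¥41652

Mainline income levy:
  ¥303000 × 8% = ¥24240
  ¥145100 × 12% = ¥17412
  → ¥41652

Book-profits minimum tax:
  Adjusted income: ¥448100 + ¥16800 + ¥25600 = ¥490500
  Less exemption ¥117000 → base ¥373500
  ¥373500 × 10% = ¥37350

¥41652 > ¥37350, so the mainline income levy governs.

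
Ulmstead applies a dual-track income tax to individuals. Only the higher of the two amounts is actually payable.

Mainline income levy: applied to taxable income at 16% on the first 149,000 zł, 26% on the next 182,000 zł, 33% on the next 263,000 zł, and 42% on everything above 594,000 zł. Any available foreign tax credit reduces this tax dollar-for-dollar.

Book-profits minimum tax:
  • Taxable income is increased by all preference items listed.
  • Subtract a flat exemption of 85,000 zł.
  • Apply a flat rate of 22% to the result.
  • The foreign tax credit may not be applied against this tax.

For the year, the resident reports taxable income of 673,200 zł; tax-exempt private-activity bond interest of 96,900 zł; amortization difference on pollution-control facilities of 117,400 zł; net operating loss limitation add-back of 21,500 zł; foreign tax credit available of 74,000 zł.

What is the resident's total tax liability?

181,280 zł

Mainline income levy:
  149,000 zł × 16% = 23,840 zł
  182,000 zł × 26% = 47,320 zł
  263,000 zł × 33% = 86,790 zł
  79,200 zł × 42% = 33,264 zł
  → 191,214 zł
  Less foreign tax credit 74,000 zł → 117,214 zł

Book-profits minimum tax:
  Adjusted income: 673,200 zł + 96,900 zł + 117,400 zł + 21,500 zł = 909,000 zł
  Less exemption 85,000 zł → base 824,000 zł
  824,000 zł × 22% = 181,280 zł

181,280 zł > 117,214 zł, so the book-profits minimum tax is the binding amount.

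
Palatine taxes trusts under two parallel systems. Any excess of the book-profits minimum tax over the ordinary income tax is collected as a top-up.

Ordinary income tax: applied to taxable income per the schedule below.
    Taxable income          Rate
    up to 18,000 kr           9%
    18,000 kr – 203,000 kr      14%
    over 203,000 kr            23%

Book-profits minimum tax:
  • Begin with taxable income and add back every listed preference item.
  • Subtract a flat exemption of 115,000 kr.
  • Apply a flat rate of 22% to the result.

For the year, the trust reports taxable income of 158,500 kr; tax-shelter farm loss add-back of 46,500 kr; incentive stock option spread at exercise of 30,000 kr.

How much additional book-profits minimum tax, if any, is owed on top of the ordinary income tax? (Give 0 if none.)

Book-profits minimum tax:
  Adjusted income: 158,500 kr + 46,500 kr + 30,000 kr = 235,000 kr
  Less exemption 115,000 kr → base 120,000 kr
  120,000 kr × 22% = 26,400 kr

Ordinary income tax:
  18,000 kr × 9% = 1,620 kr
  140,500 kr × 14% = 19,670 kr
  → 21,290 kr

Excess of book-profits minimum tax over ordinary income tax: 26,400 kr − 21,290 kr = 5,110 kr.

5,110 kr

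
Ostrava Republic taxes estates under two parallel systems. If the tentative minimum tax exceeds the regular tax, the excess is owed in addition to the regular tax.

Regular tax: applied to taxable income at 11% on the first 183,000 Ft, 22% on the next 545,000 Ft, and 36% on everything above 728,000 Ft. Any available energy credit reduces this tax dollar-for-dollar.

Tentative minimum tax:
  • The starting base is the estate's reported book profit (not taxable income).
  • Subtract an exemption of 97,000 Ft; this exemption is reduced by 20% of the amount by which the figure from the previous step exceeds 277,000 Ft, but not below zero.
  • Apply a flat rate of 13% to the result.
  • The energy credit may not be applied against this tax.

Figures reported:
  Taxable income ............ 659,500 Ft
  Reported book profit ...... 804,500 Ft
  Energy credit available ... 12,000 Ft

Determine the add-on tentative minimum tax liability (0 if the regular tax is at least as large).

0 Ft

Tentative minimum tax:
  Base (reported book profit): 804,500 Ft
  Exemption: 20% × (804,500 Ft − 277,000 Ft) = 105,500 Ft ≥ 97,000 Ft, so the exemption is fully phased out
  Base: 804,500 Ft − 0 Ft = 804,500 Ft
  804,500 Ft × 13% = 104,585 Ft

Regular tax:
  183,000 Ft × 11% = 20,130 Ft
  476,500 Ft × 22% = 104,830 Ft
  → 124,960 Ft
  Less energy credit 12,000 Ft → 112,960 Ft

104,585 Ft ≤ 112,960 Ft, so no add-on is due.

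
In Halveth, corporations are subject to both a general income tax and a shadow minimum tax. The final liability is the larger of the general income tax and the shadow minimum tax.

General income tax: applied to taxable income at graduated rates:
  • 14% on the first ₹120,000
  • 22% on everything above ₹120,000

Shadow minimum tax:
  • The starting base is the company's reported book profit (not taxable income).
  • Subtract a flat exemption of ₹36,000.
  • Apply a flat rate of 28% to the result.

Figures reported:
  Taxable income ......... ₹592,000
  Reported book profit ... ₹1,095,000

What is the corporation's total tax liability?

₹296,520

General income tax:
  ₹120,000 × 14% = ₹16,800
  ₹472,000 × 22% = ₹103,840
  → ₹120,640

Shadow minimum tax:
  Base (reported book profit): ₹1,095,000
  Less exemption ₹36,000 → base ₹1,059,000
  ₹1,059,000 × 28% = ₹296,520

₹296,520 > ₹120,640, so the shadow minimum tax is the binding amount.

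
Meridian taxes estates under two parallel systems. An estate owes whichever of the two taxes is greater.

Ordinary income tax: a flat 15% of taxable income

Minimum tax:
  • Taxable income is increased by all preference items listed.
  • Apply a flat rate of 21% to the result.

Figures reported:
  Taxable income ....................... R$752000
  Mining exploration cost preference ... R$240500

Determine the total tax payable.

R$208425

Minimum tax:
  Adjusted income: R$752000 + R$240500 = R$992500
  R$992500 × 21% = R$208425

Ordinary income tax:
  R$752000 × 15% = R$112800

R$208425 > R$112800, so the minimum tax is the binding amount.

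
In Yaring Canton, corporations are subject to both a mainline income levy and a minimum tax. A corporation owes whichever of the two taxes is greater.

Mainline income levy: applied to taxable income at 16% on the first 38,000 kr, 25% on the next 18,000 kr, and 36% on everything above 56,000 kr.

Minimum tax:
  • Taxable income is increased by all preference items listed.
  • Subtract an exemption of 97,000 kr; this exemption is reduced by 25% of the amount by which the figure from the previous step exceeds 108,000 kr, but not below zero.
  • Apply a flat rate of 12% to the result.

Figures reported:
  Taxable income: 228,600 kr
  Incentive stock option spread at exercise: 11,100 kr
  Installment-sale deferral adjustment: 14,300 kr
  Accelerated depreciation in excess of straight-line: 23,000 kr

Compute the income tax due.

72,716 kr

Minimum tax:
  Adjusted income: 228,600 kr + 11,100 kr + 14,300 kr + 23,000 kr = 277,000 kr
  Exemption: 97,000 kr − 25% × (277,000 kr − 108,000 kr) = 97,000 kr − 42,250 kr = 54,750 kr
  Base: 277,000 kr − 54,750 kr = 222,250 kr
  222,250 kr × 12% = 26,670 kr

Mainline income levy:
  38,000 kr × 16% = 6,080 kr
  18,000 kr × 25% = 4,500 kr
  172,600 kr × 36% = 62,136 kr
  → 72,716 kr

72,716 kr > 26,670 kr, so the mainline income levy governs.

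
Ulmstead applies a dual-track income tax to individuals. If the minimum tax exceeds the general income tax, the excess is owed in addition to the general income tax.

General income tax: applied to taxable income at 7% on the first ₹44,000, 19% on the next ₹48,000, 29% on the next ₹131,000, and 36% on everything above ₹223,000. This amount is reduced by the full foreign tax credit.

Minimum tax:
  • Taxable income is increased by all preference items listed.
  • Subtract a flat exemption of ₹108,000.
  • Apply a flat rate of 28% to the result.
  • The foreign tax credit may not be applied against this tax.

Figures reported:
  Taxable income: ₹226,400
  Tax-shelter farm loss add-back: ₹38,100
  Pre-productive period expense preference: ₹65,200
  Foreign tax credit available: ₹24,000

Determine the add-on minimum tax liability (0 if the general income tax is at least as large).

₹34,662

General income tax:
  ₹44,000 × 7% = ₹3,080
  ₹48,000 × 19% = ₹9,120
  ₹131,000 × 29% = ₹37,990
  ₹3,400 × 36% = ₹1,224
  → ₹51,414
  Less foreign tax credit ₹24,000 → ₹27,414

Minimum tax:
  Adjusted income: ₹226,400 + ₹38,100 + ₹65,200 = ₹329,700
  Less exemption ₹108,000 → base ₹221,700
  ₹221,700 × 28% = ₹62,076

Excess of minimum tax over general income tax: ₹62,076 − ₹27,414 = ₹34,662.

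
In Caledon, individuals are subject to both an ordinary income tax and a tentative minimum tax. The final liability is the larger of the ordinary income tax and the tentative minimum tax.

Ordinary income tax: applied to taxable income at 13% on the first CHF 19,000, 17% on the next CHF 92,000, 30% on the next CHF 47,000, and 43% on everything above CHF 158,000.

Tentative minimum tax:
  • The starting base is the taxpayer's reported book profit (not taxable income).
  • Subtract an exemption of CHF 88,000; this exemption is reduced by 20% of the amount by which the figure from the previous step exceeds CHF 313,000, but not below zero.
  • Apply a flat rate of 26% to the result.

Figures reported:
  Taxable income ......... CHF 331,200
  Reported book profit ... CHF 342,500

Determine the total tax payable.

CHF 106,686

Tentative minimum tax:
  Base (reported book profit): CHF 342,500
  Exemption: CHF 88,000 − 20% × (CHF 342,500 − CHF 313,000) = CHF 88,000 − CHF 5,900 = CHF 82,100
  Base: CHF 342,500 − CHF 82,100 = CHF 260,400
  CHF 260,400 × 26% = CHF 67,704

Ordinary income tax:
  CHF 19,000 × 13% = CHF 2,470
  CHF 92,000 × 17% = CHF 15,640
  CHF 47,000 × 30% = CHF 14,100
  CHF 173,200 × 43% = CHF 74,476
  → CHF 106,686

CHF 106,686 > CHF 67,704, so the ordinary income tax governs.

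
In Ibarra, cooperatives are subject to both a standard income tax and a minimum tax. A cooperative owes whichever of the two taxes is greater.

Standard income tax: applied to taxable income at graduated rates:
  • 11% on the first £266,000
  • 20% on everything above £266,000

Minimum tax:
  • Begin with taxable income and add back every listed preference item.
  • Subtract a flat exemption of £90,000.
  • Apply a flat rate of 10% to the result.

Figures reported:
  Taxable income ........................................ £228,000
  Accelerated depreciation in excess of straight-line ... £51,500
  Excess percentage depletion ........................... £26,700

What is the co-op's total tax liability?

£25,080

Minimum tax:
  Adjusted income: £228,000 + £51,500 + £26,700 = £306,200
  Less exemption £90,000 → base £216,200
  £216,200 × 10% = £21,620

Standard income tax:
  £228,000 × 11% = £25,080

£25,080 > £21,620, so the standard income tax governs.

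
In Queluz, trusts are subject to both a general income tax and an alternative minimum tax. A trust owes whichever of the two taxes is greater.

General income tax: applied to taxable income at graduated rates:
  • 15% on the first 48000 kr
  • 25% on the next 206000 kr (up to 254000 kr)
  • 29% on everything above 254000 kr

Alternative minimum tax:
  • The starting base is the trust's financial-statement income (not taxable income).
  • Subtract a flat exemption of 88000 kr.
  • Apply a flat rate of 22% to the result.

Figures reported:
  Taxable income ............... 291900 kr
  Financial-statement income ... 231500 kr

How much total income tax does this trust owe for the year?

Alternative minimum tax:
  Base (financial-statement income): 231500 kr
  Less exemption 88000 kr → base 143500 kr
  143500 kr × 22% = 31570 kr

General income tax:
  48000 kr × 15% = 7200 kr
  206000 kr × 25% = 51500 kr
  37900 kr × 29% = 10991 kr
  → 69691 kr

69691 kr > 31570 kr, so the general income tax governs.

69691 kr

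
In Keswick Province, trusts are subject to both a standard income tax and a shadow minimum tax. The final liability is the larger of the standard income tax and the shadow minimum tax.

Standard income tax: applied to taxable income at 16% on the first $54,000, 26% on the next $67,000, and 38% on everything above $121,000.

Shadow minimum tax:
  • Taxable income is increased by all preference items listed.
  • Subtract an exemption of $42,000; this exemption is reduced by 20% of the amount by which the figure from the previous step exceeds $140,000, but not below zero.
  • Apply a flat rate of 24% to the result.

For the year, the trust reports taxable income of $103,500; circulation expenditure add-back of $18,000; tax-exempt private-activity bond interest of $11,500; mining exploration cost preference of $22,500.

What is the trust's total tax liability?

Standard income tax:
  $54,000 × 16% = $8,640
  $49,500 × 26% = $12,870
  → $21,510

Shadow minimum tax:
  Adjusted income: $103,500 + $18,000 + $11,500 + $22,500 = $155,500
  Exemption: $42,000 − 20% × ($155,500 − $140,000) = $42,000 − $3,100 = $38,900
  Base: $155,500 − $38,900 = $116,600
  $116,600 × 24% = $27,984

$27,984 > $21,510, so the shadow minimum tax is the binding amount.

$27,984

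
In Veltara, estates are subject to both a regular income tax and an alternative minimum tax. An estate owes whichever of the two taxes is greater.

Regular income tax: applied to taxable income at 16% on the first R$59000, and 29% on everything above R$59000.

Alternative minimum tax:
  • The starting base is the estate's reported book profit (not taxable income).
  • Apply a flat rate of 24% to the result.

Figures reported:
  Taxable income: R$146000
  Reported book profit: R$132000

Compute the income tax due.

Regular income tax:
  R$59000 × 16% = R$9440
  R$87000 × 29% = R$25230
  → R$34670

Alternative minimum tax:
  Base (reported book profit): R$132000
  R$132000 × 24% = R$31680

R$34670 > R$31680, so the regular income tax governs.

R$34670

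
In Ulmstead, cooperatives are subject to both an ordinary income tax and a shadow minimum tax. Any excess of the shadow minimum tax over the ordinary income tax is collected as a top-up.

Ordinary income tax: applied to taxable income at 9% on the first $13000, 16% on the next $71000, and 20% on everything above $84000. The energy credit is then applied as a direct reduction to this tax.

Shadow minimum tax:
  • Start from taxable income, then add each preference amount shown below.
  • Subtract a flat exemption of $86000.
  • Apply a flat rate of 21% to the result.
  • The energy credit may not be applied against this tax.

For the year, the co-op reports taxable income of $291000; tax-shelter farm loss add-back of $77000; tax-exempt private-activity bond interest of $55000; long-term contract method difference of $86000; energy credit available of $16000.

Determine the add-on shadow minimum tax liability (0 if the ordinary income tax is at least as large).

Ordinary income tax:
  $13000 × 9% = $1170
  $71000 × 16% = $11360
  $207000 × 20% = $41400
  → $53930
  Less energy credit $16000 → $37930

Shadow minimum tax:
  Adjusted income: $291000 + $77000 + $55000 + $86000 = $509000
  Less exemption $86000 → base $423000
  $423000 × 21% = $88830

Excess of shadow minimum tax over ordinary income tax: $88830 − $37930 = $50900.

$50900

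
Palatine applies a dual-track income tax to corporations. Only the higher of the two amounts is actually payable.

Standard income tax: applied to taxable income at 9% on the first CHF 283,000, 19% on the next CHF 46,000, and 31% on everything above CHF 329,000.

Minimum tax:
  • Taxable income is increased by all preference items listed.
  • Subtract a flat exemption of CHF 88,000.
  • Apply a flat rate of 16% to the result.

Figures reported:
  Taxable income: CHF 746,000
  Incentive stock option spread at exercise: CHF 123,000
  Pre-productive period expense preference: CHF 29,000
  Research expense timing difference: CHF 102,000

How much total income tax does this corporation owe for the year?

Standard income tax:
  CHF 283,000 × 9% = CHF 25,470
  CHF 46,000 × 19% = CHF 8,740
  CHF 417,000 × 31% = CHF 129,270
  → CHF 163,480

Minimum tax:
  Adjusted income: CHF 746,000 + CHF 123,000 + CHF 29,000 + CHF 102,000 = CHF 1,000,000
  Less exemption CHF 88,000 → base CHF 912,000
  CHF 912,000 × 16% = CHF 145,920

CHF 163,480 > CHF 145,920, so the standard income tax governs.

CHF 163,480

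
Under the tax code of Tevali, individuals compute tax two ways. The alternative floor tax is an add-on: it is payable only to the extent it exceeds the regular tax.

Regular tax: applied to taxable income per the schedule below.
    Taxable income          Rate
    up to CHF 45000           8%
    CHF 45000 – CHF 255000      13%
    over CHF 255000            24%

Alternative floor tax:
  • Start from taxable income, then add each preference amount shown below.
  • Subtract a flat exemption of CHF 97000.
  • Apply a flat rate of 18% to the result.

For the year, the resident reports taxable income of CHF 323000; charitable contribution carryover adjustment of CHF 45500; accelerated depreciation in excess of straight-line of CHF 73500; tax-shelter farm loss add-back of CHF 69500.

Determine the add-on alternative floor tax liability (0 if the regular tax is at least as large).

Alternative floor tax:
  Adjusted income: CHF 323000 + CHF 45500 + CHF 73500 + CHF 69500 = CHF 511500
  Less exemption CHF 97000 → base CHF 414500
  CHF 414500 × 18% = CHF 74610

Regular tax:
  CHF 45000 × 8% = CHF 3600
  CHF 210000 × 13% = CHF 27300
  CHF 68000 × 24% = CHF 16320
  → CHF 47220

Excess of alternative floor tax over regular tax: CHF 74610 − CHF 47220 = CHF 27390.

CHF 27390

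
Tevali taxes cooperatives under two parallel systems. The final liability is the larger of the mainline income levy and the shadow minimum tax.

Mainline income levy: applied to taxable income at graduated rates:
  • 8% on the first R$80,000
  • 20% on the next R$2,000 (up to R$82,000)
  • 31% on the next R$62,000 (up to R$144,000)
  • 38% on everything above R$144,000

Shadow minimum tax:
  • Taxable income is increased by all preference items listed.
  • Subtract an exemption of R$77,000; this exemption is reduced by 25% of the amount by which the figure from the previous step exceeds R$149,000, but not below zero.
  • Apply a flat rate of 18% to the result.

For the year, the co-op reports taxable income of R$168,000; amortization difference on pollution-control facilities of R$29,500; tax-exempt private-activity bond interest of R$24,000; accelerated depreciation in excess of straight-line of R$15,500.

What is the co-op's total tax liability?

R$35,140

Shadow minimum tax:
  Adjusted income: R$168,000 + R$29,500 + R$24,000 + R$15,500 = R$237,000
  Exemption: R$77,000 − 25% × (R$237,000 − R$149,000) = R$77,000 − R$22,000 = R$55,000
  Base: R$237,000 − R$55,000 = R$182,000
  R$182,000 × 18% = R$32,760

Mainline income levy:
  R$80,000 × 8% = R$6,400
  R$2,000 × 20% = R$400
  R$62,000 × 31% = R$19,220
  R$24,000 × 38% = R$9,120
  → R$35,140

R$35,140 > R$32,760, so the mainline income levy governs.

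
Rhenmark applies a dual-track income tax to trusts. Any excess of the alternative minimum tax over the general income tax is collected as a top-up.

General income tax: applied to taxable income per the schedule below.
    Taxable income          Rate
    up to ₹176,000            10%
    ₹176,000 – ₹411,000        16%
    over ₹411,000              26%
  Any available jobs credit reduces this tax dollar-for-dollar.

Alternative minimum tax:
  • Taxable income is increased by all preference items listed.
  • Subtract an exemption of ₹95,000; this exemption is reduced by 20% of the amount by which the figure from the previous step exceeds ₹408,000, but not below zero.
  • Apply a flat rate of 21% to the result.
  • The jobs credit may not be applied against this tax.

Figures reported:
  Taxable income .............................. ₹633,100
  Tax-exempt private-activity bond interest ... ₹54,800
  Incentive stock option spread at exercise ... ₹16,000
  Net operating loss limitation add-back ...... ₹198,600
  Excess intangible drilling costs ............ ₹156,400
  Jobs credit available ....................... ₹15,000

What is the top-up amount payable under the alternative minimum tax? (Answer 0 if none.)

₹124,423

General income tax:
  ₹176,000 × 10% = ₹17,600
  ₹235,000 × 16% = ₹37,600
  ₹222,100 × 26% = ₹57,746
  → ₹112,946
  Less jobs credit ₹15,000 → ₹97,946

Alternative minimum tax:
  Adjusted income: ₹633,100 + ₹54,800 + ₹16,000 + ₹198,600 + ₹156,400 = ₹1,058,900
  Exemption: 20% × (₹1,058,900 − ₹408,000) = ₹130,180 ≥ ₹95,000, so the exemption is fully phased out
  Base: ₹1,058,900 − ₹0 = ₹1,058,900
  ₹1,058,900 × 21% = ₹222,369

Excess of alternative minimum tax over general income tax: ₹222,369 − ₹97,946 = ₹124,423.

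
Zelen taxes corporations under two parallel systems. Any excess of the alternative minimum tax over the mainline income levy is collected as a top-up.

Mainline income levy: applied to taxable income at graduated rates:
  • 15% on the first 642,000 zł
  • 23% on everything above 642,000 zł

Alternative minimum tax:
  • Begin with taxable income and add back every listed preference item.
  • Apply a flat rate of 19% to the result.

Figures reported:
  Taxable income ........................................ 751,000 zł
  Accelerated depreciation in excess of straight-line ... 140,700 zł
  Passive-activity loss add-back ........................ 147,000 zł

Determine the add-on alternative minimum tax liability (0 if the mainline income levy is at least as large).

Mainline income levy:
  642,000 zł × 15% = 96,300 zł
  109,000 zł × 23% = 25,070 zł
  → 121,370 zł

Alternative minimum tax:
  Adjusted income: 751,000 zł + 140,700 zł + 147,000 zł = 1,038,700 zł
  1,038,700 zł × 19% = 197,353 zł

Excess of alternative minimum tax over mainline income levy: 197,353 zł − 121,370 zł = 75,983 zł.

75,983 zł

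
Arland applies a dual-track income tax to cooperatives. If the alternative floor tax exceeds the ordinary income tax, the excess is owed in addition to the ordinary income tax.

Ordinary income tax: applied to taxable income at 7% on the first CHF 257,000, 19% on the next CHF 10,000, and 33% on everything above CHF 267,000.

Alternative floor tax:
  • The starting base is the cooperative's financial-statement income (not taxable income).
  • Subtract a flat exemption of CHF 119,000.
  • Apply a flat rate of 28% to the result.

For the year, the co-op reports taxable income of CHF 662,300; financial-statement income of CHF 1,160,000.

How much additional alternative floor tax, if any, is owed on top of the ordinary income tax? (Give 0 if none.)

Alternative floor tax:
  Base (financial-statement income): CHF 1,160,000
  Less exemption CHF 119,000 → base CHF 1,041,000
  CHF 1,041,000 × 28% = CHF 291,480

Ordinary income tax:
  CHF 257,000 × 7% = CHF 17,990
  CHF 10,000 × 19% = CHF 1,900
  CHF 395,300 × 33% = CHF 130,449
  → CHF 150,339

Excess of alternative floor tax over ordinary income tax: CHF 291,480 − CHF 150,339 = CHF 141,141.

CHF 141,141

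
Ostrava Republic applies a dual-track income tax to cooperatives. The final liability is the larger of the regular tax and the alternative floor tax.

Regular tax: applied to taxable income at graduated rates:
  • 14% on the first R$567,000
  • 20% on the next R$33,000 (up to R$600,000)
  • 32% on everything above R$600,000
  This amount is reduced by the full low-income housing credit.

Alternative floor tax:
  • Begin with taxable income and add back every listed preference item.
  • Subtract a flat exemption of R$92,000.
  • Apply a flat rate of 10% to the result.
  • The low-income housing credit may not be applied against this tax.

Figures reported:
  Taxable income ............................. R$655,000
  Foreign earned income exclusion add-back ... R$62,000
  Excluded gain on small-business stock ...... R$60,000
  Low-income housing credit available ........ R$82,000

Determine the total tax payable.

R$68,500

Regular tax:
  R$567,000 × 14% = R$79,380
  R$33,000 × 20% = R$6,600
  R$55,000 × 32% = R$17,600
  → R$103,580
  Less low-income housing credit R$82,000 → R$21,580

Alternative floor tax:
  Adjusted income: R$655,000 + R$62,000 + R$60,000 = R$777,000
  Less exemption R$92,000 → base R$685,000
  R$685,000 × 10% = R$68,500

R$68,500 > R$21,580, so the alternative floor tax is the binding amount.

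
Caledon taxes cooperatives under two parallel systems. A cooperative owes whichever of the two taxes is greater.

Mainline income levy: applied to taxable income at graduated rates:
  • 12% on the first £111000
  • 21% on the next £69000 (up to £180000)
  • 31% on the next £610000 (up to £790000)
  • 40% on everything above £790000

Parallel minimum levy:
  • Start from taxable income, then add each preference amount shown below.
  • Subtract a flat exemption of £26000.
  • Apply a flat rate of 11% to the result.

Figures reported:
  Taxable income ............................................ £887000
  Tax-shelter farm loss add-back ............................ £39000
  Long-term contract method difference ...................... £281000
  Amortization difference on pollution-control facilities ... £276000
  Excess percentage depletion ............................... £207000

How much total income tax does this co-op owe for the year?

Parallel minimum levy:
  Adjusted income: £887000 + £39000 + £281000 + £276000 + £207000 = £1690000
  Less exemption £26000 → base £1664000
  £1664000 × 11% = £183040

Mainline income levy:
  £111000 × 12% = £13320
  £69000 × 21% = £14490
  £610000 × 31% = £189100
  £97000 × 40% = £38800
  → £255710

£255710 > £183040, so the mainline income levy governs.

£255710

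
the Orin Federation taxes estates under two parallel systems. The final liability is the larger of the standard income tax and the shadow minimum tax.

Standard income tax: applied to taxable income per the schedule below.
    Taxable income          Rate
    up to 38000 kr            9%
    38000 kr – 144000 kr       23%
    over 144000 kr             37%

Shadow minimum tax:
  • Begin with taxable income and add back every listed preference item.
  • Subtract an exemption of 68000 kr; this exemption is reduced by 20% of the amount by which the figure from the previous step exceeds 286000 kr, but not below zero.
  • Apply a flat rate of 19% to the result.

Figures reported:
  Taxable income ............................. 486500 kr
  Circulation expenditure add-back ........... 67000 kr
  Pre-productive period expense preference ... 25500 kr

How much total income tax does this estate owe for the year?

Standard income tax:
  38000 kr × 9% = 3420 kr
  106000 kr × 23% = 24380 kr
  342500 kr × 37% = 126725 kr
  → 154525 kr

Shadow minimum tax:
  Adjusted income: 486500 kr + 67000 kr + 25500 kr = 579000 kr
  Exemption: 68000 kr − 20% × (579000 kr − 286000 kr) = 68000 kr − 58600 kr = 9400 kr
  Base: 579000 kr − 9400 kr = 569600 kr
  569600 kr × 19% = 108224 kr

154525 kr > 108224 kr, so the standard income tax governs.

154525 kr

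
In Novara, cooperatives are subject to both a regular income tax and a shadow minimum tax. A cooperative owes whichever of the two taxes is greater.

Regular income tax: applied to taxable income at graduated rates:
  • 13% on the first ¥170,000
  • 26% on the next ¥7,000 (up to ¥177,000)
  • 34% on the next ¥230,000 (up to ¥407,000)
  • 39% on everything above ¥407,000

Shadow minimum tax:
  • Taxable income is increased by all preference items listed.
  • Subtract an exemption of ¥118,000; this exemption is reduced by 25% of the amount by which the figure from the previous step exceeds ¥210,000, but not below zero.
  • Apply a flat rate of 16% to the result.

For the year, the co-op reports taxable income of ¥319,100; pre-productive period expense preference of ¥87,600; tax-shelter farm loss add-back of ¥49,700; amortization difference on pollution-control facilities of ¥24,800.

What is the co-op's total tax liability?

¥72,234

Shadow minimum tax:
  Adjusted income: ¥319,100 + ¥87,600 + ¥49,700 + ¥24,800 = ¥481,200
  Exemption: ¥118,000 − 25% × (¥481,200 − ¥210,000) = ¥118,000 − ¥67,800 = ¥50,200
  Base: ¥481,200 − ¥50,200 = ¥431,000
  ¥431,000 × 16% = ¥68,960

Regular income tax:
  ¥170,000 × 13% = ¥22,100
  ¥7,000 × 26% = ¥1,820
  ¥142,100 × 34% = ¥48,314
  → ¥72,234

¥72,234 > ¥68,960, so the regular income tax governs.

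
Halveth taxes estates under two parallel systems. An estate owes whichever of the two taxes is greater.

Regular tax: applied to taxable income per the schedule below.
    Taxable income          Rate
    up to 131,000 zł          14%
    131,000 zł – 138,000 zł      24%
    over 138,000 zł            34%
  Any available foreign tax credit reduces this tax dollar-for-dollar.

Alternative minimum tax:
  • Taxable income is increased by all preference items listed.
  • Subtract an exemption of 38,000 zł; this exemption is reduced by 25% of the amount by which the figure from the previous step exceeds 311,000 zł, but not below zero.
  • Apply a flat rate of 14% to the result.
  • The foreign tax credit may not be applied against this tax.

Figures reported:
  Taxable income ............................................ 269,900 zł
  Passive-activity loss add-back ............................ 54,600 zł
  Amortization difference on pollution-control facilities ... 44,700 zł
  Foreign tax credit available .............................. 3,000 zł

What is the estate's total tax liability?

61,866 zł

Regular tax:
  131,000 zł × 14% = 18,340 zł
  7,000 zł × 24% = 1,680 zł
  131,900 zł × 34% = 44,846 zł
  → 64,866 zł
  Less foreign tax credit 3,000 zł → 61,866 zł

Alternative minimum tax:
  Adjusted income: 269,900 zł + 54,600 zł + 44,700 zł = 369,200 zł
  Exemption: 38,000 zł − 25% × (369,200 zł − 311,000 zł) = 38,000 zł − 14,550 zł = 23,450 zł
  Base: 369,200 zł − 23,450 zł = 345,750 zł
  345,750 zł × 14% = 48,405 zł

61,866 zł > 48,405 zł, so the regular tax governs.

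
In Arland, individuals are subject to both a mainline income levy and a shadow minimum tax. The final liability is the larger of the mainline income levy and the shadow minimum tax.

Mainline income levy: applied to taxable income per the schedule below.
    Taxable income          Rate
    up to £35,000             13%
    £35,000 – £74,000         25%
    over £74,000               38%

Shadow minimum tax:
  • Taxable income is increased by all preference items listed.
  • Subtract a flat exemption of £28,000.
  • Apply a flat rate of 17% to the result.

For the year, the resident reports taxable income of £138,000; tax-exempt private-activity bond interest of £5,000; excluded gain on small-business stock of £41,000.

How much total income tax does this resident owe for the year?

Shadow minimum tax:
  Adjusted income: £138,000 + £5,000 + £41,000 = £184,000
  Less exemption £28,000 → base £156,000
  £156,000 × 17% = £26,520

Mainline income levy:
  £35,000 × 13% = £4,550
  £39,000 × 25% = £9,750
  £64,000 × 38% = £24,320
  → £38,620

£38,620 > £26,520, so the mainline income levy governs.

£38,620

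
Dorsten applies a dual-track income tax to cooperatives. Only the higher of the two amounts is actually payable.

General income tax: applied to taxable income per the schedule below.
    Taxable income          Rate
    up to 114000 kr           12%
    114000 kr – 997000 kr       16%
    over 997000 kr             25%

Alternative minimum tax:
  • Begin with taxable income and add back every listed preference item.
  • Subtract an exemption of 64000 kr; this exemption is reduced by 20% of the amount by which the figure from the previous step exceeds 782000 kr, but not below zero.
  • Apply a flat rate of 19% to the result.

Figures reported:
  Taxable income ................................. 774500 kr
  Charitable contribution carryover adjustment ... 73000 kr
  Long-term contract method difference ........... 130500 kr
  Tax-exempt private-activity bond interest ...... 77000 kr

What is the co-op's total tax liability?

198664 kr

General income tax:
  114000 kr × 12% = 13680 kr
  660500 kr × 16% = 105680 kr
  → 119360 kr

Alternative minimum tax:
  Adjusted income: 774500 kr + 73000 kr + 130500 kr + 77000 kr = 1055000 kr
  Exemption: 64000 kr − 20% × (1055000 kr − 782000 kr) = 64000 kr − 54600 kr = 9400 kr
  Base: 1055000 kr − 9400 kr = 1045600 kr
  1045600 kr × 19% = 198664 kr

198664 kr > 119360 kr, so the alternative minimum tax is the binding amount.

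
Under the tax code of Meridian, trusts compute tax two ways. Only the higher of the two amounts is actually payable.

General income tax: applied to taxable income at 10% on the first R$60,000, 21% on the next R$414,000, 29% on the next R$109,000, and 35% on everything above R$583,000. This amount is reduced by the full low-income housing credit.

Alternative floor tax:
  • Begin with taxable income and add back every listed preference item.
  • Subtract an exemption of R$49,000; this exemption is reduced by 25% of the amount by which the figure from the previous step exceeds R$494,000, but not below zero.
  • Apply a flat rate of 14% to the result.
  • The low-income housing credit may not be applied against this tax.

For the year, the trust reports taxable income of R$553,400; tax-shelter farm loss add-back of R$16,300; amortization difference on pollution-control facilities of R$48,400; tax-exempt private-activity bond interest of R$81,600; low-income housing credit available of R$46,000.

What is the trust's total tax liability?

General income tax:
  R$60,000 × 10% = R$6,000
  R$414,000 × 21% = R$86,940
  R$79,400 × 29% = R$23,026
  → R$115,966
  Less low-income housing credit R$46,000 → R$69,966

Alternative floor tax:
  Adjusted income: R$553,400 + R$16,300 + R$48,400 + R$81,600 = R$699,700
  Exemption: 25% × (R$699,700 − R$494,000) = R$51,425 ≥ R$49,000, so the exemption is fully phased out
  Base: R$699,700 − R$0 = R$699,700
  R$699,700 × 14% = R$97,958

R$97,958 > R$69,966, so the alternative floor tax is the binding amount.

R$97,958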